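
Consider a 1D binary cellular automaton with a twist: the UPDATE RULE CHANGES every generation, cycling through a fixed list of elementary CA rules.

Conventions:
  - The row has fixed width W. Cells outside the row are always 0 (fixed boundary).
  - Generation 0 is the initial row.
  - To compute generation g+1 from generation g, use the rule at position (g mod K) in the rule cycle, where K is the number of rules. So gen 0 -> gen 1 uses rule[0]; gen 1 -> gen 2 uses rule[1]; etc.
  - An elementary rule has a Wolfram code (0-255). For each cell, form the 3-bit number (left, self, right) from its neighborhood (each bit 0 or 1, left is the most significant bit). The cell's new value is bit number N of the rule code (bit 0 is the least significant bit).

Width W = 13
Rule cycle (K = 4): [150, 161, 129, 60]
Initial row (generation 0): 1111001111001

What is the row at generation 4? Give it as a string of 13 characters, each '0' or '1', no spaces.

Answer: 1010000000000

Derivation:
Gen 0: 1111001111001
Gen 1 (rule 150): 0110110110111
Gen 2 (rule 161): 0001001001010
Gen 3 (rule 129): 1100000000000
Gen 4 (rule 60): 1010000000000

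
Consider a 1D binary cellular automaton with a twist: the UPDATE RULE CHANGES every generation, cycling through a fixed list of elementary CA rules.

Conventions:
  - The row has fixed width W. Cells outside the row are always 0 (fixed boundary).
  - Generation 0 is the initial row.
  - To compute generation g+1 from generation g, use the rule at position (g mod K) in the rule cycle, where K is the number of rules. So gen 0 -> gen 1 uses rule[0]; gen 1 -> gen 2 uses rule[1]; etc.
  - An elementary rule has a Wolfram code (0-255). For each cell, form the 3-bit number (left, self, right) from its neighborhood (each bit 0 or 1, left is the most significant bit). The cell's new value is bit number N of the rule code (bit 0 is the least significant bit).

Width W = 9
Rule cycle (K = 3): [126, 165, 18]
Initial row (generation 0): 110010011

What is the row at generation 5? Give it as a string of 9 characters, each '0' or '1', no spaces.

Gen 0: 110010011
Gen 1 (rule 126): 111111111
Gen 2 (rule 165): 011111110
Gen 3 (rule 18): 100000001
Gen 4 (rule 126): 110000011
Gen 5 (rule 165): 000111000

Answer: 000111000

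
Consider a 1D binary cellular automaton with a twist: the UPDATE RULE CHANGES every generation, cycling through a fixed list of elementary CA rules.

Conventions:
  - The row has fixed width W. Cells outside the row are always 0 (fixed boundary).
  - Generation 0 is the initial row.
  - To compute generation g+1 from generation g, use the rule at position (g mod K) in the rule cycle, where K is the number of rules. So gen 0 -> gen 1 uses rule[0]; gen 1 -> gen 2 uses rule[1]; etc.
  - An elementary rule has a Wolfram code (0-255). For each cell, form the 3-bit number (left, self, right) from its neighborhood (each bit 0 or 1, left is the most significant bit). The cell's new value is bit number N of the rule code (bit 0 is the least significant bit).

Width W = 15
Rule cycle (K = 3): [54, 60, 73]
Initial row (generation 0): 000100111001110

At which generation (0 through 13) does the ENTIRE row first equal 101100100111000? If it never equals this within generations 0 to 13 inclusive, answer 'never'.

Gen 0: 000100111001110
Gen 1 (rule 54): 001111000110001
Gen 2 (rule 60): 001000100101001
Gen 3 (rule 73): 100010000000000
Gen 4 (rule 54): 110111000000000
Gen 5 (rule 60): 101100100000000
Gen 6 (rule 73): 001100001111111
Gen 7 (rule 54): 010010010000000
Gen 8 (rule 60): 011011011000000
Gen 9 (rule 73): 011011011011111
Gen 10 (rule 54): 100100100100000
Gen 11 (rule 60): 110110110110000
Gen 12 (rule 73): 110110110110111
Gen 13 (rule 54): 001001001001000

Answer: never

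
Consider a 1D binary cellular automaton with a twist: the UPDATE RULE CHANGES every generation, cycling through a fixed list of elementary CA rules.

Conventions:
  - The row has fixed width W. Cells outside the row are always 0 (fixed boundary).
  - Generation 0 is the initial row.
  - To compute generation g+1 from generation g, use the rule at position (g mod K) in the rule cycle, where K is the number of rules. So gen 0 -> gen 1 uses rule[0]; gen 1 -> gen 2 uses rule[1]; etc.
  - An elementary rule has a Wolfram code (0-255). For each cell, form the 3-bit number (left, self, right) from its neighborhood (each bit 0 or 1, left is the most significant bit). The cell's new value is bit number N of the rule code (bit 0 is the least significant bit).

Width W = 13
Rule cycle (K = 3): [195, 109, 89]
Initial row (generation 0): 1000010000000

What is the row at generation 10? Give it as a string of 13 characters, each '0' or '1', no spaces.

Answer: 0011000101110

Derivation:
Gen 0: 1000010000000
Gen 1 (rule 195): 0011100111111
Gen 2 (rule 109): 1010100100001
Gen 3 (rule 89): 0000010011100
Gen 4 (rule 195): 1111100101101
Gen 5 (rule 109): 1000100111111
Gen 6 (rule 89): 0110010100001
Gen 7 (rule 195): 1010100001110
Gen 8 (rule 109): 1111101101010
Gen 9 (rule 89): 1000101100001
Gen 10 (rule 195): 0011000101110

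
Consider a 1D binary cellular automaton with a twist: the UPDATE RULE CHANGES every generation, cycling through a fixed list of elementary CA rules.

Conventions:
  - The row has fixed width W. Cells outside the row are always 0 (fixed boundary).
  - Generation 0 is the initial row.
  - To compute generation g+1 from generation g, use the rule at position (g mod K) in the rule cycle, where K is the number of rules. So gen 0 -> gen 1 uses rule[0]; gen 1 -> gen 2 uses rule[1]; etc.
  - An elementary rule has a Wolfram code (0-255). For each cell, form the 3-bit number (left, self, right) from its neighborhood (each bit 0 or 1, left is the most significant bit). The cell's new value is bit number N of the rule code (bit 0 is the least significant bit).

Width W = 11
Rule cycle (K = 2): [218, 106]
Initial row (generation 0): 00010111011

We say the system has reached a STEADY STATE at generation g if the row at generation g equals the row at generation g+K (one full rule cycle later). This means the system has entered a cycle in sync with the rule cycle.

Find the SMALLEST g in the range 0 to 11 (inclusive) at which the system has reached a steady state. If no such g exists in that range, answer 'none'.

Answer: none

Derivation:
Gen 0: 00010111011
Gen 1 (rule 218): 00100111011
Gen 2 (rule 106): 01001101111
Gen 3 (rule 218): 10111101111
Gen 4 (rule 106): 01100111001
Gen 5 (rule 218): 11111111110
Gen 6 (rule 106): 10000000010
Gen 7 (rule 218): 01000000101
Gen 8 (rule 106): 10000001010
Gen 9 (rule 218): 01000010001
Gen 10 (rule 106): 10000100010
Gen 11 (rule 218): 01001010101
Gen 12 (rule 106): 10010101010
Gen 13 (rule 218): 01100000001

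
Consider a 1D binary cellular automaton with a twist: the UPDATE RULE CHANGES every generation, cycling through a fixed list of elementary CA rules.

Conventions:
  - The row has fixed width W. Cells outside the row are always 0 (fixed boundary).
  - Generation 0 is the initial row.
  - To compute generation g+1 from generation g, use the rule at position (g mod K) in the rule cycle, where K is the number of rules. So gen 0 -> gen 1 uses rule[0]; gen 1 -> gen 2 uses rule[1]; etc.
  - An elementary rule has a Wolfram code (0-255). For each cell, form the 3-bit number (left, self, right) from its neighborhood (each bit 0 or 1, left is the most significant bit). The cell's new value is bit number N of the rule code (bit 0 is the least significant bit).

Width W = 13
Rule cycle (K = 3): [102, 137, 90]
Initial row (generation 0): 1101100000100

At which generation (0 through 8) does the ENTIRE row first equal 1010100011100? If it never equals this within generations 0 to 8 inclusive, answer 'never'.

Gen 0: 1101100000100
Gen 1 (rule 102): 0110100001100
Gen 2 (rule 137): 0100001101001
Gen 3 (rule 90): 1010011100110
Gen 4 (rule 102): 1110100101010
Gen 5 (rule 137): 1100000000000
Gen 6 (rule 90): 1110000000000
Gen 7 (rule 102): 0010000000000
Gen 8 (rule 137): 1000111111111

Answer: never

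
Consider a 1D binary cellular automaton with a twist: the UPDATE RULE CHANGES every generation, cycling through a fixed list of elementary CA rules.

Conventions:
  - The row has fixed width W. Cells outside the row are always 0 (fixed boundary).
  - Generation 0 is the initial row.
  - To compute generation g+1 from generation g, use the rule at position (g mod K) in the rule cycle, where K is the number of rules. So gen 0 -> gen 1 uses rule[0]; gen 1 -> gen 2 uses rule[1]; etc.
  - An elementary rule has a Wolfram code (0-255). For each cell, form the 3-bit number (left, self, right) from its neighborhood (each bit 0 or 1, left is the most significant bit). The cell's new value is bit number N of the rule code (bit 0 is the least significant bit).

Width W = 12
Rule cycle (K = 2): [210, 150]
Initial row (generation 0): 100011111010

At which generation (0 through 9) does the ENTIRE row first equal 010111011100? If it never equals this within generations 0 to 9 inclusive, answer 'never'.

Gen 0: 100011111010
Gen 1 (rule 210): 010101111001
Gen 2 (rule 150): 110100110111
Gen 3 (rule 210): 010011010011
Gen 4 (rule 150): 111100011100
Gen 5 (rule 210): 011110101110
Gen 6 (rule 150): 101100100101
Gen 7 (rule 210): 000111011000
Gen 8 (rule 150): 001010000100
Gen 9 (rule 210): 010001001010

Answer: never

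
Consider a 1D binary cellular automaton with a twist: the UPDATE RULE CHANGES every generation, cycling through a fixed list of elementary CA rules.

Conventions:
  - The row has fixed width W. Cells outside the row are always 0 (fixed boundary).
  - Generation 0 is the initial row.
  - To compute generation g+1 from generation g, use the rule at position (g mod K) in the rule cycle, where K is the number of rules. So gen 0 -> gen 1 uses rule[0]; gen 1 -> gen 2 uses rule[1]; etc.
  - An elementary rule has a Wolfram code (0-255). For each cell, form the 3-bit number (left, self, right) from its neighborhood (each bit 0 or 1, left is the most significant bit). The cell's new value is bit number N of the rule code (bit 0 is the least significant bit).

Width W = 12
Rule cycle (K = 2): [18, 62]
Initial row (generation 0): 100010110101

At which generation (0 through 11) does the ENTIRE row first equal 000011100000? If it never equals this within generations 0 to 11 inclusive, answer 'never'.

Answer: 4

Derivation:
Gen 0: 100010110101
Gen 1 (rule 18): 010100000000
Gen 2 (rule 62): 111110000000
Gen 3 (rule 18): 000001000000
Gen 4 (rule 62): 000011100000
Gen 5 (rule 18): 000100010000
Gen 6 (rule 62): 001110111000
Gen 7 (rule 18): 010000000100
Gen 8 (rule 62): 111000001110
Gen 9 (rule 18): 000100010001
Gen 10 (rule 62): 001110111011
Gen 11 (rule 18): 010000000000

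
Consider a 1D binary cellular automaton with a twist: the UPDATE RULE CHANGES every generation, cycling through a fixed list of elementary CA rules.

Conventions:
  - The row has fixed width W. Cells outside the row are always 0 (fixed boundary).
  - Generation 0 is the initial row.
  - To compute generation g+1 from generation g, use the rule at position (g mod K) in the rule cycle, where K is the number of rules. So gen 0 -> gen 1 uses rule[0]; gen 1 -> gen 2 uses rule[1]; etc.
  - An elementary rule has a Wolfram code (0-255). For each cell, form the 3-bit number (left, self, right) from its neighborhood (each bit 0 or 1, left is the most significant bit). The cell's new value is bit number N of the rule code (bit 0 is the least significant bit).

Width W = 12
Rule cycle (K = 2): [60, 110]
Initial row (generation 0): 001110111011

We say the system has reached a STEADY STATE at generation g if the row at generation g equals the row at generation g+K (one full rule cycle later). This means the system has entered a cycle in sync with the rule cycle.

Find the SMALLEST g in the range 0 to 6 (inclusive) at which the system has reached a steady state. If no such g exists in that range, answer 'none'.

Gen 0: 001110111011
Gen 1 (rule 60): 001001100110
Gen 2 (rule 110): 011011101110
Gen 3 (rule 60): 010110011001
Gen 4 (rule 110): 111110111011
Gen 5 (rule 60): 100001100110
Gen 6 (rule 110): 100011101110
Gen 7 (rule 60): 110010011001
Gen 8 (rule 110): 110110111011

Answer: none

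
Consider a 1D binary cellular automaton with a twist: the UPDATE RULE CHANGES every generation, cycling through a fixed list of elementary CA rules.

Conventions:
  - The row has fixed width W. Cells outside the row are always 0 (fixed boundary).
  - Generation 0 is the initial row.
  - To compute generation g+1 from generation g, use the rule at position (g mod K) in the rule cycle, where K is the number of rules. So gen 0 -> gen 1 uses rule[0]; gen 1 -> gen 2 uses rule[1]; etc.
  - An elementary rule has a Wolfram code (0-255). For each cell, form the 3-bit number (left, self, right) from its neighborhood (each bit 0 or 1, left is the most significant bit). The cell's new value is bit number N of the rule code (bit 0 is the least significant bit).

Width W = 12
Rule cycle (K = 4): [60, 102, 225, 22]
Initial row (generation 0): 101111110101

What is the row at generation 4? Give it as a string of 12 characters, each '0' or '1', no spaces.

Answer: 110100101110

Derivation:
Gen 0: 101111110101
Gen 1 (rule 60): 111000001111
Gen 2 (rule 102): 001000010001
Gen 3 (rule 225): 100011000100
Gen 4 (rule 22): 110100101110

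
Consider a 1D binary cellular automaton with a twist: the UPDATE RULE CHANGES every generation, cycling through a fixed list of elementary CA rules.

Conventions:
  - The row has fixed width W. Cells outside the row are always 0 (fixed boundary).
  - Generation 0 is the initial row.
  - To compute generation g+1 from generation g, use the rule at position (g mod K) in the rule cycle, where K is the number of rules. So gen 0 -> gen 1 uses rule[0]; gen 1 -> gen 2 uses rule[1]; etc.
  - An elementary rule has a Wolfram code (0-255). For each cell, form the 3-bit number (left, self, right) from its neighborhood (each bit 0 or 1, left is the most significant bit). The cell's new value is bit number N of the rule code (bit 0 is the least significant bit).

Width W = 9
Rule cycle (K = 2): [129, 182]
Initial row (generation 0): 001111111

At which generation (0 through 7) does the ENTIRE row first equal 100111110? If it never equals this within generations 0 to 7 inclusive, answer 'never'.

Gen 0: 001111111
Gen 1 (rule 129): 100111110
Gen 2 (rule 182): 111011101
Gen 3 (rule 129): 010001000
Gen 4 (rule 182): 111011100
Gen 5 (rule 129): 010001001
Gen 6 (rule 182): 111011111
Gen 7 (rule 129): 010001110

Answer: 1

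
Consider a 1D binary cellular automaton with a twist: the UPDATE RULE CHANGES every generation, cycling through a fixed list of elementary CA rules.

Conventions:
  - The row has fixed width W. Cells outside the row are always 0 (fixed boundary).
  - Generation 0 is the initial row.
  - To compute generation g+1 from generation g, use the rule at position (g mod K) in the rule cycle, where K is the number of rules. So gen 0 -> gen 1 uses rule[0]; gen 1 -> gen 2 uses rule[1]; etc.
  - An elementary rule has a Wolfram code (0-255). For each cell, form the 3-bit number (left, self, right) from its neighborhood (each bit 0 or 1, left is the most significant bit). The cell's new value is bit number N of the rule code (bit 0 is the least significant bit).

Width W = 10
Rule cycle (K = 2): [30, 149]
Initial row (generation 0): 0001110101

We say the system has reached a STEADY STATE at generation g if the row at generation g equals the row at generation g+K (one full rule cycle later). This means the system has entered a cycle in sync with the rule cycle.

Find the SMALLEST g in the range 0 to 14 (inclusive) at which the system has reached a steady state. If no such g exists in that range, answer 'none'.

Gen 0: 0001110101
Gen 1 (rule 30): 0011000101
Gen 2 (rule 149): 1000110101
Gen 3 (rule 30): 1101100101
Gen 4 (rule 149): 0000010101
Gen 5 (rule 30): 0000110101
Gen 6 (rule 149): 1110000101
Gen 7 (rule 30): 1001001101
Gen 8 (rule 149): 1101100001
Gen 9 (rule 30): 1001010011
Gen 10 (rule 149): 1101011000
Gen 11 (rule 30): 1001010100
Gen 12 (rule 149): 1101010111
Gen 13 (rule 30): 1001010100
Gen 14 (rule 149): 1101010111
Gen 15 (rule 30): 1001010100
Gen 16 (rule 149): 1101010111

Answer: 11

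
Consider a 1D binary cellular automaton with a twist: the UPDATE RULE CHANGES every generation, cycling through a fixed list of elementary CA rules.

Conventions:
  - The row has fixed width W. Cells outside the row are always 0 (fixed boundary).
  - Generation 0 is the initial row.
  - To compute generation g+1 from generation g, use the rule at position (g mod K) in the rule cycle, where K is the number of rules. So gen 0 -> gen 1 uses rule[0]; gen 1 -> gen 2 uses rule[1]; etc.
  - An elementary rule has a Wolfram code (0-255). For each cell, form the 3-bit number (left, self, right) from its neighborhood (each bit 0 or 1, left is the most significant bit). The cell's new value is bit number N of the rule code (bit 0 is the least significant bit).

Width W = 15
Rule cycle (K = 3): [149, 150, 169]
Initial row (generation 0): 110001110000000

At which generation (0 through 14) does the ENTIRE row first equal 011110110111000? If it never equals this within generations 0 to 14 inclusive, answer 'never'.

Answer: 14

Derivation:
Gen 0: 110001110000000
Gen 1 (rule 149): 001100101111111
Gen 2 (rule 150): 010011100111110
Gen 3 (rule 169): 000011000111100
Gen 4 (rule 149): 111000110011011
Gen 5 (rule 150): 010101001100000
Gen 6 (rule 169): 001010001001111
Gen 7 (rule 149): 101011101100110
Gen 8 (rule 150): 101001000011001
Gen 9 (rule 169): 010000011010000
Gen 10 (rule 149): 011111000011111
Gen 11 (rule 150): 101110100101110
Gen 12 (rule 169): 011101000011100
Gen 13 (rule 149): 001001111001011
Gen 14 (rule 150): 011110110111000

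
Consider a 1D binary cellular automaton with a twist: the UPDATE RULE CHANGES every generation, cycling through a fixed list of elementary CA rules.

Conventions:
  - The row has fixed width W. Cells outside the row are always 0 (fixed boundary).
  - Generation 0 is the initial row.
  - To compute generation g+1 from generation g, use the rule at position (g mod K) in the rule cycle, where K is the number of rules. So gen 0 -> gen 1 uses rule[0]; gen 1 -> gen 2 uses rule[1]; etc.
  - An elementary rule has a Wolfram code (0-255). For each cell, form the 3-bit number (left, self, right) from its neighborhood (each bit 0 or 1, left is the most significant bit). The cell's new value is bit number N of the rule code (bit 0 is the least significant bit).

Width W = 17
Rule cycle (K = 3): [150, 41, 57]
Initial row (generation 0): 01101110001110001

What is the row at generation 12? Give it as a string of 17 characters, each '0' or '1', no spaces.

Answer: 10101101011001101

Derivation:
Gen 0: 01101110001110001
Gen 1 (rule 150): 10000101010101011
Gen 2 (rule 41): 00110010101010110
Gen 3 (rule 57): 10101001010101101
Gen 4 (rule 150): 10101111010100001
Gen 5 (rule 41): 01011000101001100
Gen 6 (rule 57): 00110110010101011
Gen 7 (rule 150): 01000001110101000
Gen 8 (rule 41): 00011101001010011
Gen 9 (rule 57): 11010010100101010
Gen 10 (rule 150): 00011110111101011
Gen 11 (rule 41): 11010001100010110
Gen 12 (rule 57): 10101101011001101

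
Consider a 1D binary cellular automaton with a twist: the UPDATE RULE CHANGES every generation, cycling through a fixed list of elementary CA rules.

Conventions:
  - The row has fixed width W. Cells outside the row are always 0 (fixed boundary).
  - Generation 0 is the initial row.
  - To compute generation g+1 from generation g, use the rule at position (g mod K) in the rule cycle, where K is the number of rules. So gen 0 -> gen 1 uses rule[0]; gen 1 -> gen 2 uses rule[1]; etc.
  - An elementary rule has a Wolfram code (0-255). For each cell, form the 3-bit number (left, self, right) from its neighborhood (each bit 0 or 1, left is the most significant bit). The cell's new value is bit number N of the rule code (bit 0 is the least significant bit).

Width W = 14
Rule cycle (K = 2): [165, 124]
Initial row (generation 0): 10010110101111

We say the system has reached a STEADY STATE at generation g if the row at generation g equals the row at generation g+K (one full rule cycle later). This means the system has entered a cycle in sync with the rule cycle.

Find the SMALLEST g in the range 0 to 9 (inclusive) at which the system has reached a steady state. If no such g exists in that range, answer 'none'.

Gen 0: 10010110101111
Gen 1 (rule 165): 10011001110110
Gen 2 (rule 124): 11011101011111
Gen 3 (rule 165): 00101011101110
Gen 4 (rule 124): 00111110111011
Gen 5 (rule 165): 10011101010100
Gen 6 (rule 124): 11010111111110
Gen 7 (rule 165): 00111011111100
Gen 8 (rule 124): 00101110000110
Gen 9 (rule 165): 10110100110000
Gen 10 (rule 124): 11111110111000
Gen 11 (rule 165): 01111101010011

Answer: none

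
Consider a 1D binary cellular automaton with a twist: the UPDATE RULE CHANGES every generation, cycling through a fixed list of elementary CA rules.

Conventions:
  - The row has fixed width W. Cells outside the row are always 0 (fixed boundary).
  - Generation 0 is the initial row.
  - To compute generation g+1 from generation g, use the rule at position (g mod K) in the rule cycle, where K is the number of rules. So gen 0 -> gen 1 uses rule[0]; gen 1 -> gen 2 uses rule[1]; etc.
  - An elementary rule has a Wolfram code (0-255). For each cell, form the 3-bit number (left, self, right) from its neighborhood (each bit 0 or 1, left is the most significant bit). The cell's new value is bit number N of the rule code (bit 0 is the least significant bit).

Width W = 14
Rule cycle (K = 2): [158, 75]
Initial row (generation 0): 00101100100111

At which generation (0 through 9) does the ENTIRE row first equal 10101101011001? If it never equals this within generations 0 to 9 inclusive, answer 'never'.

Answer: 5

Derivation:
Gen 0: 00101100100111
Gen 1 (rule 158): 01101011111110
Gen 2 (rule 75): 11100010000010
Gen 3 (rule 158): 11010111000111
Gen 4 (rule 75): 11000101011101
Gen 5 (rule 158): 10101101011001
Gen 6 (rule 75): 00001100011010
Gen 7 (rule 158): 00011010110011
Gen 8 (rule 75): 11111000110111
Gen 9 (rule 158): 11110101100110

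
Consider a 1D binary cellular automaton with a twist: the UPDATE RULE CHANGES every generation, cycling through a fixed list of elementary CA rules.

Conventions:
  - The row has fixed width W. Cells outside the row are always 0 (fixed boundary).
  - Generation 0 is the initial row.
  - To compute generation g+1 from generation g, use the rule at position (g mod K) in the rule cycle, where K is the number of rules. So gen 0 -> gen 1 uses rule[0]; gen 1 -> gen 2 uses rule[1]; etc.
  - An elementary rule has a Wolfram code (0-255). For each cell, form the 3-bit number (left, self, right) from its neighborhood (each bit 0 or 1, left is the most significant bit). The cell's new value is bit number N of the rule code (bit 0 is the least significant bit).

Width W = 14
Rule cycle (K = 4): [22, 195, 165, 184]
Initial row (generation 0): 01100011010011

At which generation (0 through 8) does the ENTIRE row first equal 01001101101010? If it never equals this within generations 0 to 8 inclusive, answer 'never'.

Gen 0: 01100011010011
Gen 1 (rule 22): 10010100011100
Gen 2 (rule 195): 00100001101101
Gen 3 (rule 165): 10101100010011
Gen 4 (rule 184): 01011010001010
Gen 5 (rule 22): 11000011011011
Gen 6 (rule 195): 01011101001001
Gen 7 (rule 165): 01101011001001
Gen 8 (rule 184): 01010110100100

Answer: never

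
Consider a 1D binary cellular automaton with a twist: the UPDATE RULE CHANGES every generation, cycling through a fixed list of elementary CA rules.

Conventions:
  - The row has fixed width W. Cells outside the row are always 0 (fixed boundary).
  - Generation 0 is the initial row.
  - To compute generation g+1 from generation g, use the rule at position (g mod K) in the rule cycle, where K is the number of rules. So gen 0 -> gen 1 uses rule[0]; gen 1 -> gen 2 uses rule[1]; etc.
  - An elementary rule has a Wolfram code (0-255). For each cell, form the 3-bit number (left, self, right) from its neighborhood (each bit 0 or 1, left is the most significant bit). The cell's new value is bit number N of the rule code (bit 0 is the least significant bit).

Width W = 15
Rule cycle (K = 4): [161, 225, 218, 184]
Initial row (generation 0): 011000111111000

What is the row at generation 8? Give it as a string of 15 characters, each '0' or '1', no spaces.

Gen 0: 011000111111000
Gen 1 (rule 161): 000010011110011
Gen 2 (rule 225): 111000001110001
Gen 3 (rule 218): 111100011111010
Gen 4 (rule 184): 111010011110101
Gen 5 (rule 161): 010100001101010
Gen 6 (rule 225): 001001100110100
Gen 7 (rule 218): 010111111110010
Gen 8 (rule 184): 001111111101001

Answer: 001111111101001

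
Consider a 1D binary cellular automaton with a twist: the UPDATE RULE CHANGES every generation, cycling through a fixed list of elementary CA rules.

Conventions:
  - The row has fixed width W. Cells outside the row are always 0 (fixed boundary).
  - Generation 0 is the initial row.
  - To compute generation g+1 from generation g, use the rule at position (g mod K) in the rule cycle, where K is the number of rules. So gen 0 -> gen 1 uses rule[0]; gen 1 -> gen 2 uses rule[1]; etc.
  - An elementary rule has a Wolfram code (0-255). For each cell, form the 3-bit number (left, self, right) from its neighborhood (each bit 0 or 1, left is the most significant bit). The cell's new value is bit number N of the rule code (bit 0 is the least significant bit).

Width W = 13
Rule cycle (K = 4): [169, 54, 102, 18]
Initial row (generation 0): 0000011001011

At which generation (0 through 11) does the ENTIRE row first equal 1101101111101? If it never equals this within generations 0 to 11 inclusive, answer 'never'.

Gen 0: 0000011001011
Gen 1 (rule 169): 1111010000110
Gen 2 (rule 54): 0000111001001
Gen 3 (rule 102): 0001001011011
Gen 4 (rule 18): 0010110000000
Gen 5 (rule 169): 1001100111111
Gen 6 (rule 54): 1110011000000
Gen 7 (rule 102): 0010101000000
Gen 8 (rule 18): 0100000100000
Gen 9 (rule 169): 0001110001111
Gen 10 (rule 54): 0010001010000
Gen 11 (rule 102): 0110011110000

Answer: never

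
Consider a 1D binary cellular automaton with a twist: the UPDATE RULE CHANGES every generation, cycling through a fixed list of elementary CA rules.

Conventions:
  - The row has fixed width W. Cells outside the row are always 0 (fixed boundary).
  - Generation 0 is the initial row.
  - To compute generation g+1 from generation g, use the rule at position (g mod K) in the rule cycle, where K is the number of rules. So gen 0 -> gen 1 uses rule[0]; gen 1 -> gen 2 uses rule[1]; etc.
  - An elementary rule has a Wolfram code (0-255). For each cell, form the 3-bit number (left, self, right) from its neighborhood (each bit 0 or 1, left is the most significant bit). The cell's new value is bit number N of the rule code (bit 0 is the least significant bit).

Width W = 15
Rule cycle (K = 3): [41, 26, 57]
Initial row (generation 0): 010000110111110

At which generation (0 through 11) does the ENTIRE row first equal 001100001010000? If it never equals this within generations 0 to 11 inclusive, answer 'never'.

Answer: 2

Derivation:
Gen 0: 010000110111110
Gen 1 (rule 41): 000110101100000
Gen 2 (rule 26): 001100001010000
Gen 3 (rule 57): 101011100101111
Gen 4 (rule 41): 010110000011000
Gen 5 (rule 26): 100101000110100
Gen 6 (rule 57): 010010110101011
Gen 7 (rule 41): 000001101010110
Gen 8 (rule 26): 000011000000101
Gen 9 (rule 57): 111010111110010
Gen 10 (rule 41): 100101100000000
Gen 11 (rule 26): 011001010000000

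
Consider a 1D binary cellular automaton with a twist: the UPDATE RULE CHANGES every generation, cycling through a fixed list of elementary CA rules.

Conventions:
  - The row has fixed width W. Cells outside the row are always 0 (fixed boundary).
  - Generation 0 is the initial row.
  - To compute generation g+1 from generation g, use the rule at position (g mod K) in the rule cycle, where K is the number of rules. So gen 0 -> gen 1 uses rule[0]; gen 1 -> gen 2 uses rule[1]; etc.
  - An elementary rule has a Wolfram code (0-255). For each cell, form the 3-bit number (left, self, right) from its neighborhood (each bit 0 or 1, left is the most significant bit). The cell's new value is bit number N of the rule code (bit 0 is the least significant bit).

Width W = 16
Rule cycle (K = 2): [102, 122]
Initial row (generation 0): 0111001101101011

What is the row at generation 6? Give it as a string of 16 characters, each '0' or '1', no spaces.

Answer: 0101010110000001

Derivation:
Gen 0: 0111001101101011
Gen 1 (rule 102): 1001010110111101
Gen 2 (rule 122): 0110101111100110
Gen 3 (rule 102): 1011110000101010
Gen 4 (rule 122): 0110011001010101
Gen 5 (rule 102): 1010101011111111
Gen 6 (rule 122): 0101010110000001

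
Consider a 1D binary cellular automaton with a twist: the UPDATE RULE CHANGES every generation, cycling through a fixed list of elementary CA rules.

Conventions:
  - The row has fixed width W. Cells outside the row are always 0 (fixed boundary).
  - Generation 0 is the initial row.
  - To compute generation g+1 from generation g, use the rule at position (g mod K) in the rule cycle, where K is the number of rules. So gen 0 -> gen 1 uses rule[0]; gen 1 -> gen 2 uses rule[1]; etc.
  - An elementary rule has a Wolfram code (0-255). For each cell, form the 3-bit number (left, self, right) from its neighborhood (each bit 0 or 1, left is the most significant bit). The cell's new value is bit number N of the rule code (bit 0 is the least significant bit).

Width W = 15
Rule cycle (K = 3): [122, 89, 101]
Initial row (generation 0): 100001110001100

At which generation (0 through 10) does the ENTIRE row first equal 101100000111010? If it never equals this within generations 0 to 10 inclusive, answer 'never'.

Answer: never

Derivation:
Gen 0: 100001110001100
Gen 1 (rule 122): 010011011011110
Gen 2 (rule 89): 001011011010011
Gen 3 (rule 101): 101101101110001
Gen 4 (rule 122): 011111111011010
Gen 5 (rule 89): 010000001011001
Gen 6 (rule 101): 010111101101001
Gen 7 (rule 122): 101100111110110
Gen 8 (rule 89): 001110100010111
Gen 9 (rule 101): 100011101011001
Gen 10 (rule 122): 010110110111110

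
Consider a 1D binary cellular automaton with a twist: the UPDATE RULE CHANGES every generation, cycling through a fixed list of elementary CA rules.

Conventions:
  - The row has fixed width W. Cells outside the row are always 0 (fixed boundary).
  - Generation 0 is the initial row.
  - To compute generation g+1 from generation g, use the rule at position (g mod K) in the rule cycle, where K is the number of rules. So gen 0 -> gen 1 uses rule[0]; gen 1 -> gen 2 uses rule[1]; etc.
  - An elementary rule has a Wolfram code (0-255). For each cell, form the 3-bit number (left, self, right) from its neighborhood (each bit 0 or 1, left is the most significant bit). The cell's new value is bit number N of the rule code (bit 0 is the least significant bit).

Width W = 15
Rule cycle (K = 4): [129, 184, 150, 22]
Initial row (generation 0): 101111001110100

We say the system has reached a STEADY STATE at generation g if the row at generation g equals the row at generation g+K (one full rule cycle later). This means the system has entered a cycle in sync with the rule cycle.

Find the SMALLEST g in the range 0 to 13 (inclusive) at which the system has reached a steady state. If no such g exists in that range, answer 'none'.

Answer: none

Derivation:
Gen 0: 101111001110100
Gen 1 (rule 129): 000110000100001
Gen 2 (rule 184): 000101000010000
Gen 3 (rule 150): 001101100111000
Gen 4 (rule 22): 010000011000100
Gen 5 (rule 129): 000111000010001
Gen 6 (rule 184): 000110100001000
Gen 7 (rule 150): 001000110011100
Gen 8 (rule 22): 011101001100010
Gen 9 (rule 129): 001000000001000
Gen 10 (rule 184): 000100000000100
Gen 11 (rule 150): 001110000001110
Gen 12 (rule 22): 010001000010001
Gen 13 (rule 129): 000100011000100
Gen 14 (rule 184): 000010010100010
Gen 15 (rule 150): 000111110110111
Gen 16 (rule 22): 001000000000000
Gen 17 (rule 129): 100011111111111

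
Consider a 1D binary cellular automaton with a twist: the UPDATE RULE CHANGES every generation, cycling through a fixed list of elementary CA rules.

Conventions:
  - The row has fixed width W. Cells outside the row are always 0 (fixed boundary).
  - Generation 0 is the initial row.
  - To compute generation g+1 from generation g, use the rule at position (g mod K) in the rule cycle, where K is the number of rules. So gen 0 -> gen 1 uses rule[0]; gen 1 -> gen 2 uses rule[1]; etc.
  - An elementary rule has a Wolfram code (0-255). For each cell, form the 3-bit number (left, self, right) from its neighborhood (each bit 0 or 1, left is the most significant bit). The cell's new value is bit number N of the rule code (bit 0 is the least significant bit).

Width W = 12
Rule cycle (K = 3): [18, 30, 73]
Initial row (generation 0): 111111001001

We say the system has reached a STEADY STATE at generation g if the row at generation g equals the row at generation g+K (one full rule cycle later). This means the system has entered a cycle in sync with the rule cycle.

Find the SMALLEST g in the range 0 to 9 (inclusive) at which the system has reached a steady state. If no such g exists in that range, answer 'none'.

Gen 0: 111111001001
Gen 1 (rule 18): 000000110110
Gen 2 (rule 30): 000001100101
Gen 3 (rule 73): 111101100000
Gen 4 (rule 18): 000000010000
Gen 5 (rule 30): 000000111000
Gen 6 (rule 73): 111110101011
Gen 7 (rule 18): 000000000000
Gen 8 (rule 30): 000000000000
Gen 9 (rule 73): 111111111111
Gen 10 (rule 18): 000000000000
Gen 11 (rule 30): 000000000000
Gen 12 (rule 73): 111111111111

Answer: 7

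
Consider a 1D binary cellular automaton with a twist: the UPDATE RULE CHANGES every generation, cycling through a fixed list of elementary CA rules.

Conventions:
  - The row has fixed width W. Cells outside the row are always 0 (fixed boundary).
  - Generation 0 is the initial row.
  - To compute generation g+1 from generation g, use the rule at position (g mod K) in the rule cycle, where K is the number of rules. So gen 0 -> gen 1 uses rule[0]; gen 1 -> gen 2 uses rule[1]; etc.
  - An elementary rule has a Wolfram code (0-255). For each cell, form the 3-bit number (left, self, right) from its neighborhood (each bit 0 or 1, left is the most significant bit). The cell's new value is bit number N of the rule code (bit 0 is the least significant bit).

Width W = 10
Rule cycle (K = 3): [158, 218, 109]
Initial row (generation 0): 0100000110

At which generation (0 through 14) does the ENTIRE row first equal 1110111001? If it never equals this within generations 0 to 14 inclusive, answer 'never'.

Gen 0: 0100000110
Gen 1 (rule 158): 1110001101
Gen 2 (rule 218): 1111011100
Gen 3 (rule 109): 1001110101
Gen 4 (rule 158): 1111100101
Gen 5 (rule 218): 1111111000
Gen 6 (rule 109): 1000001011
Gen 7 (rule 158): 1100011010
Gen 8 (rule 218): 1110111001
Gen 9 (rule 109): 1011101001
Gen 10 (rule 158): 1011001111
Gen 11 (rule 218): 0011111111
Gen 12 (rule 109): 1010000001
Gen 13 (rule 158): 1011000011
Gen 14 (rule 218): 0011100111

Answer: 8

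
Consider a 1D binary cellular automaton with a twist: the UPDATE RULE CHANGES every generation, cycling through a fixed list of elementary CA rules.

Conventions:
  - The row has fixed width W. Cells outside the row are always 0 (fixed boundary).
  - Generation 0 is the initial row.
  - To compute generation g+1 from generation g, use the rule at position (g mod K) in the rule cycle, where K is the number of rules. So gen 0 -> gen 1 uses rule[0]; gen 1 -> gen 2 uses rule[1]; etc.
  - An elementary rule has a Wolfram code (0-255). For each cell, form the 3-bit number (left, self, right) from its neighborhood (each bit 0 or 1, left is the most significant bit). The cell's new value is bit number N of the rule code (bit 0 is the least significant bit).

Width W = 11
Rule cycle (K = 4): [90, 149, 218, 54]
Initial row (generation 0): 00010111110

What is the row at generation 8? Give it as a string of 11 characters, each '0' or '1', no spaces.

Gen 0: 00010111110
Gen 1 (rule 90): 00100100011
Gen 2 (rule 149): 10110111000
Gen 3 (rule 218): 00110111100
Gen 4 (rule 54): 01001000010
Gen 5 (rule 90): 10110100101
Gen 6 (rule 149): 10000110101
Gen 7 (rule 218): 01001110000
Gen 8 (rule 54): 11110001000

Answer: 11110001000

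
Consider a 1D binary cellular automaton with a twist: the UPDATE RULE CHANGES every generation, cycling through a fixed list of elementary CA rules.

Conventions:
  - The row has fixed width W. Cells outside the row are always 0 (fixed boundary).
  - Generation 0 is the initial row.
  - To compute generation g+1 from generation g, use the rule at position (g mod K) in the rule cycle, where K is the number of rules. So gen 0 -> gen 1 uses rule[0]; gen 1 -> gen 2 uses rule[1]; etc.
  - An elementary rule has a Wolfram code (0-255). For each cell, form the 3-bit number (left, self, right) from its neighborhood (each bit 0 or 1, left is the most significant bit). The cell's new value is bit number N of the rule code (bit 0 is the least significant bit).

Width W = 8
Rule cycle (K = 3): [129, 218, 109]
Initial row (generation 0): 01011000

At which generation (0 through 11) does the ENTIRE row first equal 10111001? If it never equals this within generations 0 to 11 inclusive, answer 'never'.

Gen 0: 01011000
Gen 1 (rule 129): 00000011
Gen 2 (rule 218): 00000111
Gen 3 (rule 109): 11110101
Gen 4 (rule 129): 01100000
Gen 5 (rule 218): 11110000
Gen 6 (rule 109): 10010111
Gen 7 (rule 129): 00000010
Gen 8 (rule 218): 00000101
Gen 9 (rule 109): 11110111
Gen 10 (rule 129): 01100010
Gen 11 (rule 218): 11110101

Answer: never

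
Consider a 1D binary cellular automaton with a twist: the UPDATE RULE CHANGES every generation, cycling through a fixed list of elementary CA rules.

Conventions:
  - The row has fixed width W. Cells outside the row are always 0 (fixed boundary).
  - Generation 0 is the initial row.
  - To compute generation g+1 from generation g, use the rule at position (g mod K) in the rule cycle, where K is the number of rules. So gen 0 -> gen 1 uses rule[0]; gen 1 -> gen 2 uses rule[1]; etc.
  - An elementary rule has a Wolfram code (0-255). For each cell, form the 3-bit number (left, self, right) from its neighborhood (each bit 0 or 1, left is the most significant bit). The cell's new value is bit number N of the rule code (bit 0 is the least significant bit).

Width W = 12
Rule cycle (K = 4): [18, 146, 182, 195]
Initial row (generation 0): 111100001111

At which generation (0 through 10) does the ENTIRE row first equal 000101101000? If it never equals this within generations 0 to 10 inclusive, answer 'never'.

Answer: 2

Derivation:
Gen 0: 111100001111
Gen 1 (rule 18): 000010010000
Gen 2 (rule 146): 000101101000
Gen 3 (rule 182): 001110011100
Gen 4 (rule 195): 110110101101
Gen 5 (rule 18): 000000000000
Gen 6 (rule 146): 000000000000
Gen 7 (rule 182): 000000000000
Gen 8 (rule 195): 111111111111
Gen 9 (rule 18): 000000000000
Gen 10 (rule 146): 000000000000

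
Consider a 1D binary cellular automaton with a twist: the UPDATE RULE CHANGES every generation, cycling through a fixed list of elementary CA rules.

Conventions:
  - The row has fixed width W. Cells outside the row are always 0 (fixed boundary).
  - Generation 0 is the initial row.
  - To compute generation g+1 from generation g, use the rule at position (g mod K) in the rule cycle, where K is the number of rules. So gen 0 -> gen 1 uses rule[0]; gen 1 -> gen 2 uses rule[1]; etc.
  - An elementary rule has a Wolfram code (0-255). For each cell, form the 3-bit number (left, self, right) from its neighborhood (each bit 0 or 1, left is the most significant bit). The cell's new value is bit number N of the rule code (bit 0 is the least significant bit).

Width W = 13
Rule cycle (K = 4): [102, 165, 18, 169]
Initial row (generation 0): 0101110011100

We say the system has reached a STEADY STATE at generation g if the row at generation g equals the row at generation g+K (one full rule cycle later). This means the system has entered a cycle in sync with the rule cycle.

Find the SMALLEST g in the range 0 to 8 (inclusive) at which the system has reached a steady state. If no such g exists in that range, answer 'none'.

Gen 0: 0101110011100
Gen 1 (rule 102): 1110010100100
Gen 2 (rule 165): 0100011100101
Gen 3 (rule 18): 1010100011000
Gen 4 (rule 169): 0101001010011
Gen 5 (rule 102): 1111011110101
Gen 6 (rule 165): 0110101101111
Gen 7 (rule 18): 1000000000000
Gen 8 (rule 169): 0011111111111
Gen 9 (rule 102): 0100000000001
Gen 10 (rule 165): 0101111111101
Gen 11 (rule 18): 1000000000000
Gen 12 (rule 169): 0011111111111

Answer: 7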